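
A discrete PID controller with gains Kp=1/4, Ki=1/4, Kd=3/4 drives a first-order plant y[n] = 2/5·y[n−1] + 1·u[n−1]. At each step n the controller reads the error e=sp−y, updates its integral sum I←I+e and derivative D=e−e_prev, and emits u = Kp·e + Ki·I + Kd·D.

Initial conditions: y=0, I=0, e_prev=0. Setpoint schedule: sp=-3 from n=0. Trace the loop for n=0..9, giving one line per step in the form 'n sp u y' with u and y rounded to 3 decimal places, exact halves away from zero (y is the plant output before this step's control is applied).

(exact arithmetic carried between steps; '≈' marks a value shown rounded to 6 d.p. or computed from one; I and e_prev carry over from the previous line; the table rounds u and y to 3 d.p., halves away from zero)
n=0: y=0, sp=-3, e=sp−y=-3; I=-3, D=e−e_prev=-3; u=1/4·(-3)+1/4·(-3)+3/4·(-3)=-3.75; next y=2/5·0+1·(-3.75)=-3.75
n=1: y=-3.75, sp=-3, e=sp−y=0.75; I=-2.25, D=e−e_prev=3.75; u=1/4·0.75+1/4·(-2.25)+3/4·3.75=2.4375; next y=2/5·(-3.75)+1·2.4375=0.9375
n=2: y=0.9375, sp=-3, e=sp−y=-3.9375; I=-6.1875, D=e−e_prev=-4.6875; u=1/4·(-3.9375)+1/4·(-6.1875)+3/4·(-4.6875)=-6.046875; next y=2/5·0.9375+1·(-6.046875)=-5.671875
n=3: y=-5.671875, sp=-3, e=sp−y=2.671875; I=-3.515625, D=e−e_prev=6.609375; u=1/4·2.671875+1/4·(-3.515625)+3/4·6.609375≈4.746094; next y=2/5·(-5.671875)+1·4.746094≈2.477344
n=4: y≈2.477344, sp=-3, e=sp−y≈-5.477344; I≈-8.992969, D=e−e_prev≈-8.149219; u=1/4·(-5.477344)+1/4·(-8.992969)+3/4·(-8.149219)≈-9.729492; next y=2/5·2.477344+1·(-9.729492)≈-8.738555
n=5: y≈-8.738555, sp=-3, e=sp−y≈5.738555; I≈-3.254414, D=e−e_prev≈11.215898; u=1/4·5.738555+1/4·(-3.254414)+3/4·11.215898≈9.032959; next y=2/5·(-8.738555)+1·9.032959≈5.537537
n=6: y≈5.537537, sp=-3, e=sp−y≈-8.537537; I≈-11.791951, D=e−e_prev≈-14.276092; u=1/4·(-8.537537)+1/4·(-11.791951)+3/4·(-14.276092)≈-15.789441; next y=2/5·5.537537+1·(-15.789441)≈-13.574426
n=7: y≈-13.574426, sp=-3, e=sp−y≈10.574426; I≈-1.217525, D=e−e_prev≈19.111963; u=1/4·10.574426+1/4·(-1.217525)+3/4·19.111963≈16.673198; next y=2/5·(-13.574426)+1·16.673198≈11.243427
n=8: y≈11.243427, sp=-3, e=sp−y≈-14.243427; I≈-15.460952, D=e−e_prev≈-24.817853; u=1/4·(-14.243427)+1/4·(-15.460952)+3/4·(-24.817853)≈-26.039485; next y=2/5·11.243427+1·(-26.039485)≈-21.542114
n=9: y≈-21.542114, sp=-3, e=sp−y≈18.542114; I≈3.081162, D=e−e_prev≈32.785541; u=1/4·18.542114+1/4·3.081162+3/4·32.785541≈29.994975; next y=2/5·(-21.542114)+1·29.994975≈21.378129

0 -3 -3.750 0.000
1 -3 2.438 -3.750
2 -3 -6.047 0.938
3 -3 4.746 -5.672
4 -3 -9.729 2.477
5 -3 9.033 -8.739
6 -3 -15.789 5.538
7 -3 16.673 -13.574
8 -3 -26.039 11.243
9 -3 29.995 -21.542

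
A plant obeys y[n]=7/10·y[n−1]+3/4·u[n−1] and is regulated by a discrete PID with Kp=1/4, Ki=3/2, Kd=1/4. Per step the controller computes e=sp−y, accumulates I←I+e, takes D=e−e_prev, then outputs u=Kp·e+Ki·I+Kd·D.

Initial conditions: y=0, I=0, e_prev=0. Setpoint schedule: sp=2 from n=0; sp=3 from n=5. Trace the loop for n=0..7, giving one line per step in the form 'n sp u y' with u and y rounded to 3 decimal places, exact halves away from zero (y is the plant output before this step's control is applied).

(exact arithmetic carried between steps; '≈' marks a value shown rounded to 6 d.p. or computed from one; I and e_prev carry over from the previous line; the table rounds u and y to 3 d.p., halves away from zero)
n=0: y=0, sp=2, e=sp−y=2; I=2, D=e−e_prev=2; u=1/4·2+3/2·2+1/4·2=4; next y=7/10·0+3/4·4=3
n=1: y=3, sp=2, e=sp−y=-1; I=1, D=e−e_prev=-3; u=1/4·(-1)+3/2·1+1/4·(-3)=0.5; next y=7/10·3+3/4·0.5=2.475
n=2: y=2.475, sp=2, e=sp−y=-0.475; I=0.525, D=e−e_prev=0.525; u=1/4·(-0.475)+3/2·0.525+1/4·0.525=0.8; next y=7/10·2.475+3/4·0.8=2.3325
n=3: y=2.3325, sp=2, e=sp−y=-0.3325; I=0.1925, D=e−e_prev=0.1425; u=1/4·(-0.3325)+3/2·0.1925+1/4·0.1425=0.24125; next y=7/10·2.3325+3/4·0.24125≈1.813688
n=4: y≈1.813688, sp=2, e=sp−y≈0.186313; I≈0.378813, D=e−e_prev≈0.518813; u=1/4·0.186313+3/2·0.378813+1/4·0.518813≈0.7445; next y=7/10·1.813688+3/4·0.7445≈1.827956
n=5: y≈1.827956, sp=3, e=sp−y≈1.172044; I≈1.550856, D=e−e_prev≈0.985731; u=1/4·1.172044+3/2·1.550856+1/4·0.985731≈2.865728; next y=7/10·1.827956+3/4·2.865728≈3.428865
n=6: y≈3.428865, sp=3, e=sp−y≈-0.428865; I≈1.121991, D=e−e_prev≈-1.600909; u=1/4·(-0.428865)+3/2·1.121991+1/4·(-1.600909)≈1.175543; next y=7/10·3.428865+3/4·1.175543≈3.281863
n=7: y≈3.281863, sp=3, e=sp−y≈-0.281863; I≈0.840128, D=e−e_prev≈0.147003; u=1/4·(-0.281863)+3/2·0.840128+1/4·0.147003≈1.226477; next y=7/10·3.281863+3/4·1.226477≈3.217162

0 2 4.000 0.000
1 2 0.500 3.000
2 2 0.800 2.475
3 2 0.241 2.333
4 2 0.745 1.814
5 3 2.866 1.828
6 3 1.176 3.429
7 3 1.226 3.282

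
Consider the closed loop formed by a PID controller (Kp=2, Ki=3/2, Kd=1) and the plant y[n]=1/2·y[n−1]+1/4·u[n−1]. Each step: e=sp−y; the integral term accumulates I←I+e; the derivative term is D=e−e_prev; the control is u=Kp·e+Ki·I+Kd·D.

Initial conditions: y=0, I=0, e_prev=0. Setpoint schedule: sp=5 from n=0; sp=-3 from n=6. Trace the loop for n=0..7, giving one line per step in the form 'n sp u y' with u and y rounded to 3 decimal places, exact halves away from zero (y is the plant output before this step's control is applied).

(exact arithmetic carried between steps; '≈' marks a value shown rounded to 6 d.p. or computed from one; I and e_prev carry over from the previous line; the table rounds u and y to 3 d.p., halves away from zero)
n=0: y=0, sp=5, e=sp−y=5; I=5, D=e−e_prev=5; u=2·5+3/2·5+1·5=22.5; next y=1/2·0+1/4·22.5=5.625
n=1: y=5.625, sp=5, e=sp−y=-0.625; I=4.375, D=e−e_prev=-5.625; u=2·(-0.625)+3/2·4.375+1·(-5.625)=-0.3125; next y=1/2·5.625+1/4·(-0.3125)=2.734375
n=2: y=2.734375, sp=5, e=sp−y=2.265625; I=6.640625, D=e−e_prev=2.890625; u=2·2.265625+3/2·6.640625+1·2.890625≈17.382813; next y=1/2·2.734375+1/4·17.382813≈5.712891
n=3: y≈5.712891, sp=5, e=sp−y≈-0.712891; I≈5.927734, D=e−e_prev≈-2.978516; u=2·(-0.712891)+3/2·5.927734+1·(-2.978516)≈4.487305; next y=1/2·5.712891+1/4·4.487305≈3.978271
n=4: y≈3.978271, sp=5, e=sp−y≈1.021729; I≈6.949463, D=e−e_prev≈1.734619; u=2·1.021729+3/2·6.949463+1·1.734619≈14.202271; next y=1/2·3.978271+1/4·14.202271≈5.539703
n=5: y≈5.539703, sp=5, e=sp−y≈-0.539703; I≈6.409760, D=e−e_prev≈-1.561432; u=2·(-0.539703)+3/2·6.409760+1·(-1.561432)≈6.973801; next y=1/2·5.539703+1/4·6.973801≈4.513302
n=6: y≈4.513302, sp=-3, e=sp−y≈-7.513302; I≈-1.103542, D=e−e_prev≈-6.973598; u=2·(-7.513302)+3/2·(-1.103542)+1·(-6.973598)≈-23.655516; next y=1/2·4.513302+1/4·(-23.655516)≈-3.657228
n=7: y≈-3.657228, sp=-3, e=sp−y≈0.657228; I≈-0.446314, D=e−e_prev≈8.170530; u=2·0.657228+3/2·(-0.446314)+1·8.170530≈8.815514; next y=1/2·(-3.657228)+1/4·8.815514≈0.375265

0 5 22.500 0.000
1 5 -0.313 5.625
2 5 17.383 2.734
3 5 4.487 5.713
4 5 14.202 3.978
5 5 6.974 5.540
6 -3 -23.656 4.513
7 -3 8.816 -3.657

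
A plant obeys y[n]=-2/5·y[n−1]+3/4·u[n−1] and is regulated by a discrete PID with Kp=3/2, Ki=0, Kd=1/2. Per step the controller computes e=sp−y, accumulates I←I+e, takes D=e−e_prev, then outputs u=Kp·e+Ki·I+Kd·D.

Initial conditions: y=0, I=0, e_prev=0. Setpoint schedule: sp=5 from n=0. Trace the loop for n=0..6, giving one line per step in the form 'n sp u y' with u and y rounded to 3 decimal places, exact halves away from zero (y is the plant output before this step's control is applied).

0 5 10.000 0.000
1 5 -7.500 7.500
2 5 28.500 -8.625
3 5 -46.463 24.825
4 5 109.466 -44.777
5 5 -214.909 100.010
6 5 459.878 -201.186

(exact arithmetic carried between steps; '≈' marks a value shown rounded to 6 d.p. or computed from one; I and e_prev carry over from the previous line; the table rounds u and y to 3 d.p., halves away from zero)
n=0: y=0, sp=5, e=sp−y=5; I=5, D=e−e_prev=5; u=3/2·5+0·5+1/2·5=10; next y=-2/5·0+3/4·10=7.5
n=1: y=7.5, sp=5, e=sp−y=-2.5; I=2.5, D=e−e_prev=-7.5; u=3/2·(-2.5)+0·2.5+1/2·(-7.5)=-7.5; next y=-2/5·7.5+3/4·(-7.5)=-8.625
n=2: y=-8.625, sp=5, e=sp−y=13.625; I=16.125, D=e−e_prev=16.125; u=3/2·13.625+0·16.125+1/2·16.125=28.5; next y=-2/5·(-8.625)+3/4·28.5=24.825
n=3: y=24.825, sp=5, e=sp−y=-19.825; I=-3.7, D=e−e_prev=-33.45; u=3/2·(-19.825)+0·(-3.7)+1/2·(-33.45)=-46.4625; next y=-2/5·24.825+3/4·(-46.4625)=-44.776875
n=4: y=-44.776875, sp=5, e=sp−y=49.776875; I=46.076875, D=e−e_prev=69.601875; u=3/2·49.776875+0·46.076875+1/2·69.601875=109.46625; next y=-2/5·(-44.776875)+3/4·109.46625≈100.010438
n=5: y≈100.010438, sp=5, e=sp−y≈-95.010438; I≈-48.933563, D=e−e_prev≈-144.787313; u=3/2·(-95.010438)+0·(-48.933563)+1/2·(-144.787313)≈-214.909313; next y=-2/5·100.010438+3/4·(-214.909313)≈-201.186159
n=6: y≈-201.186159, sp=5, e=sp−y≈206.186159; I≈157.252597, D=e−e_prev≈301.196597; u=3/2·206.186159+0·157.252597+1/2·301.196597≈459.877538; next y=-2/5·(-201.186159)+3/4·459.877538≈425.382617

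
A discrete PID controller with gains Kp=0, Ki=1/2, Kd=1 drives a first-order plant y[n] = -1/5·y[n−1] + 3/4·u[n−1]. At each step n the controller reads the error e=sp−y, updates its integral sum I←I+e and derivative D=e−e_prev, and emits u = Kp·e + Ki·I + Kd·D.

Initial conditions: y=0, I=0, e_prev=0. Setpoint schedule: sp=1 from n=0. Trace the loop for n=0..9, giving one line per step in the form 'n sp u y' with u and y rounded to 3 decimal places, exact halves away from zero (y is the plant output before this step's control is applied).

0 1 1.500 0.000
1 1 -0.688 1.125
2 1 3.173 -0.741
3 1 -2.725 2.528
4 1 7.396 -2.549
5 1 -8.817 6.057
6 1 18.083 -7.824
7 1 -25.812 15.127
8 1 46.342 -22.384
9 1 -71.904 39.233

(exact arithmetic carried between steps; '≈' marks a value shown rounded to 6 d.p. or computed from one; I and e_prev carry over from the previous line; the table rounds u and y to 3 d.p., halves away from zero)
n=0: y=0, sp=1, e=sp−y=1; I=1, D=e−e_prev=1; u=0·1+1/2·1+1·1=1.5; next y=-1/5·0+3/4·1.5=1.125
n=1: y=1.125, sp=1, e=sp−y=-0.125; I=0.875, D=e−e_prev=-1.125; u=0·(-0.125)+1/2·0.875+1·(-1.125)=-0.6875; next y=-1/5·1.125+3/4·(-0.6875)=-0.740625
n=2: y=-0.740625, sp=1, e=sp−y=1.740625; I=2.615625, D=e−e_prev=1.865625; u=0·1.740625+1/2·2.615625+1·1.865625≈3.173438; next y=-1/5·(-0.740625)+3/4·3.173438≈2.528203
n=3: y≈2.528203, sp=1, e=sp−y≈-1.528203; I≈1.087422, D=e−e_prev≈-3.268828; u=0·(-1.528203)+1/2·1.087422+1·(-3.268828)≈-2.725117; next y=-1/5·2.528203+3/4·(-2.725117)≈-2.549479
n=4: y≈-2.549479, sp=1, e=sp−y≈3.549479; I≈4.636900, D=e−e_prev≈5.077682; u=0·3.549479+1/2·4.636900+1·5.077682≈7.396132; next y=-1/5·(-2.549479)+3/4·7.396132≈6.056995
n=5: y≈6.056995, sp=1, e=sp−y≈-5.056995; I≈-0.420094, D=e−e_prev≈-8.606473; u=0·(-5.056995)+1/2·(-0.420094)+1·(-8.606473)≈-8.816520; next y=-1/5·6.056995+3/4·(-8.816520)≈-7.823789
n=6: y≈-7.823789, sp=1, e=sp−y≈8.823789; I≈8.403695, D=e−e_prev≈13.880784; u=0·8.823789+1/2·8.403695+1·13.880784≈18.082631; next y=-1/5·(-7.823789)+3/4·18.082631≈15.126731
n=7: y≈15.126731, sp=1, e=sp−y≈-14.126731; I≈-5.723036, D=e−e_prev≈-22.950520; u=0·(-14.126731)+1/2·(-5.723036)+1·(-22.950520)≈-25.812038; next y=-1/5·15.126731+3/4·(-25.812038)≈-22.384375
n=8: y≈-22.384375, sp=1, e=sp−y≈23.384375; I≈17.661339, D=e−e_prev≈37.511106; u=0·23.384375+1/2·17.661339+1·37.511106≈46.341775; next y=-1/5·(-22.384375)+3/4·46.341775≈39.233207
n=9: y≈39.233207, sp=1, e=sp−y≈-38.233207; I≈-20.571868, D=e−e_prev≈-61.617581; u=0·(-38.233207)+1/2·(-20.571868)+1·(-61.617581)≈-71.903515; next y=-1/5·39.233207+3/4·(-71.903515)≈-61.774278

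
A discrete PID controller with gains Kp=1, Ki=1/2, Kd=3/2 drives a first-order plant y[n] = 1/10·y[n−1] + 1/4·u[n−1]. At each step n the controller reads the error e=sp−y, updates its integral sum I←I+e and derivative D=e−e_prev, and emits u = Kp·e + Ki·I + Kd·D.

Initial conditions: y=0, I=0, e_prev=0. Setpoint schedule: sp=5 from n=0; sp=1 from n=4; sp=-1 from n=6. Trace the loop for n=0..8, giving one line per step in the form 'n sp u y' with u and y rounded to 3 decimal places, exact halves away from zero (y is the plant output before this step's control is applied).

(exact arithmetic carried between steps; '≈' marks a value shown rounded to 6 d.p. or computed from one; I and e_prev carry over from the previous line; the table rounds u and y to 3 d.p., halves away from zero)
n=0: y=0, sp=5, e=sp−y=5; I=5, D=e−e_prev=5; u=1·5+1/2·5+3/2·5=15; next y=1/10·0+1/4·15=3.75
n=1: y=3.75, sp=5, e=sp−y=1.25; I=6.25, D=e−e_prev=-3.75; u=1·1.25+1/2·6.25+3/2·(-3.75)=-1.25; next y=1/10·3.75+1/4·(-1.25)=0.0625
n=2: y=0.0625, sp=5, e=sp−y=4.9375; I=11.1875, D=e−e_prev=3.6875; u=1·4.9375+1/2·11.1875+3/2·3.6875=16.0625; next y=1/10·0.0625+1/4·16.0625=4.021875
n=3: y=4.021875, sp=5, e=sp−y=0.978125; I=12.165625, D=e−e_prev=-3.959375; u=1·0.978125+1/2·12.165625+3/2·(-3.959375)=1.121875; next y=1/10·4.021875+1/4·1.121875≈0.682656
n=4: y≈0.682656, sp=1, e=sp−y≈0.317344; I≈12.482969, D=e−e_prev≈-0.660781; u=1·0.317344+1/2·12.482969+3/2·(-0.660781)≈5.567656; next y=1/10·0.682656+1/4·5.567656≈1.460180
n=5: y≈1.460180, sp=1, e=sp−y≈-0.460180; I≈12.022789, D=e−e_prev≈-0.777523; u=1·(-0.460180)+1/2·12.022789+3/2·(-0.777523)≈4.384930; next y=1/10·1.460180+1/4·4.384930≈1.242250
n=6: y≈1.242250, sp=-1, e=sp−y≈-2.242250; I≈9.780539, D=e−e_prev≈-1.782071; u=1·(-2.242250)+1/2·9.780539+3/2·(-1.782071)≈-0.025087; next y=1/10·1.242250+1/4·(-0.025087)≈0.117953
n=7: y≈0.117953, sp=-1, e=sp−y≈-1.117953; I≈8.662585, D=e−e_prev≈1.124297; u=1·(-1.117953)+1/2·8.662585+3/2·1.124297≈4.899785; next y=1/10·0.117953+1/4·4.899785≈1.236742
n=8: y≈1.236742, sp=-1, e=sp−y≈-2.236742; I≈6.425844, D=e−e_prev≈-1.118788; u=1·(-2.236742)+1/2·6.425844+3/2·(-1.118788)≈-0.702002; next y=1/10·1.236742+1/4·(-0.702002)≈-0.051826

0 5 15.000 0.000
1 5 -1.250 3.750
2 5 16.063 0.063
3 5 1.122 4.022
4 1 5.568 0.683
5 1 4.385 1.460
6 -1 -0.025 1.242
7 -1 4.900 0.118
8 -1 -0.702 1.237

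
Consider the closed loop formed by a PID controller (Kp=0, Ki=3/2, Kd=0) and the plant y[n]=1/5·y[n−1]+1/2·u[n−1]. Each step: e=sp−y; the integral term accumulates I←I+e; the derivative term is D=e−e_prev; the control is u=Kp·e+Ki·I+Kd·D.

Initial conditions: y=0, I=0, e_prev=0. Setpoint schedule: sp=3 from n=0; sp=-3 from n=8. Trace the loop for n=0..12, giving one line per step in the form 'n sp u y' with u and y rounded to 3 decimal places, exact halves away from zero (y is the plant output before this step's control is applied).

0 3 4.500 0.000
1 3 5.625 2.250
2 3 5.231 3.263
3 3 4.829 3.268
4 3 4.727 3.068
5 3 4.761 2.977
6 3 4.797 2.976
7 3 4.806 2.994
8 -3 -4.197 3.002
9 -3 -6.450 -1.498
10 -3 -5.663 -3.524
11 -3 -4.858 -3.536
12 -3 -4.654 -3.137

(exact arithmetic carried between steps; '≈' marks a value shown rounded to 6 d.p. or computed from one; I and e_prev carry over from the previous line; the table rounds u and y to 3 d.p., halves away from zero)
n=0: y=0, sp=3, e=sp−y=3; I=3, D=e−e_prev=3; u=0·3+3/2·3+0·3=4.5; next y=1/5·0+1/2·4.5=2.25
n=1: y=2.25, sp=3, e=sp−y=0.75; I=3.75, D=e−e_prev=-2.25; u=0·0.75+3/2·3.75+0·(-2.25)=5.625; next y=1/5·2.25+1/2·5.625=3.2625
n=2: y=3.2625, sp=3, e=sp−y=-0.2625; I=3.4875, D=e−e_prev=-1.0125; u=0·(-0.2625)+3/2·3.4875+0·(-1.0125)=5.23125; next y=1/5·3.2625+1/2·5.23125=3.268125
n=3: y=3.268125, sp=3, e=sp−y=-0.268125; I=3.219375, D=e−e_prev=-0.005625; u=0·(-0.268125)+3/2·3.219375+0·(-0.005625)≈4.829063; next y=1/5·3.268125+1/2·4.829063≈3.068156
n=4: y≈3.068156, sp=3, e=sp−y≈-0.068156; I≈3.151219, D=e−e_prev≈0.199969; u=0·(-0.068156)+3/2·3.151219+0·0.199969≈4.726828; next y=1/5·3.068156+1/2·4.726828≈2.977045
n=5: y≈2.977045, sp=3, e=sp−y≈0.022955; I≈3.174173, D=e−e_prev≈0.091111; u=0·0.022955+3/2·3.174173+0·0.091111≈4.761260; next y=1/5·2.977045+1/2·4.761260≈2.976039
n=6: y≈2.976039, sp=3, e=sp−y≈0.023961; I≈3.198134, D=e−e_prev≈0.001006; u=0·0.023961+3/2·3.198134+0·0.001006≈4.797201; next y=1/5·2.976039+1/2·4.797201≈2.993809
n=7: y≈2.993809, sp=3, e=sp−y≈0.006191; I≈3.204326, D=e−e_prev≈-0.017769; u=0·0.006191+3/2·3.204326+0·(-0.017769)≈4.806489; next y=1/5·2.993809+1/2·4.806489≈3.002006
n=8: y≈3.002006, sp=-3, e=sp−y≈-6.002006; I≈-2.797680, D=e−e_prev≈-6.008197; u=0·(-6.002006)+3/2·(-2.797680)+0·(-6.008197)≈-4.196520; next y=1/5·3.002006+1/2·(-4.196520)≈-1.497859
n=9: y≈-1.497859, sp=-3, e=sp−y≈-1.502141; I≈-4.299821, D=e−e_prev≈4.499865; u=0·(-1.502141)+3/2·(-4.299821)+0·4.499865≈-6.449732; next y=1/5·(-1.497859)+1/2·(-6.449732)≈-3.524438
n=10: y≈-3.524438, sp=-3, e=sp−y≈0.524438; I≈-3.775384, D=e−e_prev≈2.026579; u=0·0.524438+3/2·(-3.775384)+0·2.026579≈-5.663075; next y=1/5·(-3.524438)+1/2·(-5.663075)≈-3.536425
n=11: y≈-3.536425, sp=-3, e=sp−y≈0.536425; I≈-3.238958, D=e−e_prev≈0.011987; u=0·0.536425+3/2·(-3.238958)+0·0.011987≈-4.858437; next y=1/5·(-3.536425)+1/2·(-4.858437)≈-3.136504
n=12: y≈-3.136504, sp=-3, e=sp−y≈0.136504; I≈-3.102455, D=e−e_prev≈-0.399921; u=0·0.136504+3/2·(-3.102455)+0·(-0.399921)≈-4.653682; next y=1/5·(-3.136504)+1/2·(-4.653682)≈-2.954142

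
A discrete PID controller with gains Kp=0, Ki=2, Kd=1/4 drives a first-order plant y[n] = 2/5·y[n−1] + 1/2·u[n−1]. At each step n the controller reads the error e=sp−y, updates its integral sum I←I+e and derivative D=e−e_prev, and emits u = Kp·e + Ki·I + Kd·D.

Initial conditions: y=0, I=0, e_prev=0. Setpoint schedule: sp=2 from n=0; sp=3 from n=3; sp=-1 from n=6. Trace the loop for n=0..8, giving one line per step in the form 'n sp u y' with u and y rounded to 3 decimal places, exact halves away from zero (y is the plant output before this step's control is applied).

0 2 4.500 0.000
1 2 2.938 2.250
2 2 2.733 2.369
3 3 4.398 2.314
4 3 3.682 3.125
5 3 3.711 3.091
6 -1 -5.482 3.092
7 -1 -2.324 -1.504
8 -1 -1.881 -1.764

(exact arithmetic carried between steps; '≈' marks a value shown rounded to 6 d.p. or computed from one; I and e_prev carry over from the previous line; the table rounds u and y to 3 d.p., halves away from zero)
n=0: y=0, sp=2, e=sp−y=2; I=2, D=e−e_prev=2; u=0·2+2·2+1/4·2=4.5; next y=2/5·0+1/2·4.5=2.25
n=1: y=2.25, sp=2, e=sp−y=-0.25; I=1.75, D=e−e_prev=-2.25; u=0·(-0.25)+2·1.75+1/4·(-2.25)=2.9375; next y=2/5·2.25+1/2·2.9375=2.36875
n=2: y=2.36875, sp=2, e=sp−y=-0.36875; I=1.38125, D=e−e_prev=-0.11875; u=0·(-0.36875)+2·1.38125+1/4·(-0.11875)≈2.732813; next y=2/5·2.36875+1/2·2.732813≈2.313906
n=3: y≈2.313906, sp=3, e=sp−y≈0.686094; I≈2.067344, D=e−e_prev≈1.054844; u=0·0.686094+2·2.067344+1/4·1.054844≈4.398398; next y=2/5·2.313906+1/2·4.398398≈3.124762
n=4: y≈3.124762, sp=3, e=sp−y≈-0.124762; I≈1.942582, D=e−e_prev≈-0.810855; u=0·(-0.124762)+2·1.942582+1/4·(-0.810855)≈3.682450; next y=2/5·3.124762+1/2·3.682450≈3.091130
n=5: y≈3.091130, sp=3, e=sp−y≈-0.091130; I≈1.851452, D=e−e_prev≈0.033632; u=0·(-0.091130)+2·1.851452+1/4·0.033632≈3.711312; next y=2/5·3.091130+1/2·3.711312≈3.092108
n=6: y≈3.092108, sp=-1, e=sp−y≈-4.092108; I≈-2.240656, D=e−e_prev≈-4.000978; u=0·(-4.092108)+2·(-2.240656)+1/4·(-4.000978)≈-5.481556; next y=2/5·3.092108+1/2·(-5.481556)≈-1.503935
n=7: y≈-1.503935, sp=-1, e=sp−y≈0.503935; I≈-1.736721, D=e−e_prev≈4.596043; u=0·0.503935+2·(-1.736721)+1/4·4.596043≈-2.324431; next y=2/5·(-1.503935)+1/2·(-2.324431)≈-1.763790
n=8: y≈-1.763790, sp=-1, e=sp−y≈0.763790; I≈-0.972931, D=e−e_prev≈0.259855; u=0·0.763790+2·(-0.972931)+1/4·0.259855≈-1.880899; next y=2/5·(-1.763790)+1/2·(-1.880899)≈-1.645965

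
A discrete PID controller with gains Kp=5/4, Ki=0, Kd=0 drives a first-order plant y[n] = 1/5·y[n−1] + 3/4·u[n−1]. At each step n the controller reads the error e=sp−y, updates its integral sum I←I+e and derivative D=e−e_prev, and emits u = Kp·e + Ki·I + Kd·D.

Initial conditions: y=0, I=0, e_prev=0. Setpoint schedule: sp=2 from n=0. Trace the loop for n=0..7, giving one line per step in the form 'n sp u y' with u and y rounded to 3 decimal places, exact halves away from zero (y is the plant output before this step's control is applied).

(exact arithmetic carried between steps; '≈' marks a value shown rounded to 6 d.p. or computed from one; I and e_prev carry over from the previous line; the table rounds u and y to 3 d.p., halves away from zero)
n=0: y=0, sp=2, e=sp−y=2; I=2, D=e−e_prev=2; u=5/4·2+0·2+0·2=2.5; next y=1/5·0+3/4·2.5=1.875
n=1: y=1.875, sp=2, e=sp−y=0.125; I=2.125, D=e−e_prev=-1.875; u=5/4·0.125+0·2.125+0·(-1.875)=0.15625; next y=1/5·1.875+3/4·0.15625≈0.492188
n=2: y≈0.492188, sp=2, e=sp−y≈1.507813; I≈3.632813, D=e−e_prev≈1.382813; u=5/4·1.507813+0·3.632813+0·1.382813≈1.884766; next y=1/5·0.492188+3/4·1.884766≈1.512012
n=3: y≈1.512012, sp=2, e=sp−y≈0.487988; I≈4.120801, D=e−e_prev≈-1.019824; u=5/4·0.487988+0·4.120801+0·(-1.019824)≈0.609985; next y=1/5·1.512012+3/4·0.609985≈0.759891
n=4: y≈0.759891, sp=2, e=sp−y≈1.240109; I≈5.360909, D=e−e_prev≈0.752120; u=5/4·1.240109+0·5.360909+0·0.752120≈1.550136; next y=1/5·0.759891+3/4·1.550136≈1.314580
n=5: y≈1.314580, sp=2, e=sp−y≈0.685420; I≈6.046329, D=e−e_prev≈-0.554689; u=5/4·0.685420+0·6.046329+0·(-0.554689)≈0.856775; next y=1/5·1.314580+3/4·0.856775≈0.905497
n=6: y≈0.905497, sp=2, e=sp−y≈1.094503; I≈7.140832, D=e−e_prev≈0.409083; u=5/4·1.094503+0·7.140832+0·0.409083≈1.368129; next y=1/5·0.905497+3/4·1.368129≈1.207196
n=7: y≈1.207196, sp=2, e=sp−y≈0.792804; I≈7.933636, D=e−e_prev≈-0.301699; u=5/4·0.792804+0·7.933636+0·(-0.301699)≈0.991005; next y=1/5·1.207196+3/4·0.991005≈0.984693

0 2 2.500 0.000
1 2 0.156 1.875
2 2 1.885 0.492
3 2 0.610 1.512
4 2 1.550 0.760
5 2 0.857 1.315
6 2 1.368 0.905
7 2 0.991 1.207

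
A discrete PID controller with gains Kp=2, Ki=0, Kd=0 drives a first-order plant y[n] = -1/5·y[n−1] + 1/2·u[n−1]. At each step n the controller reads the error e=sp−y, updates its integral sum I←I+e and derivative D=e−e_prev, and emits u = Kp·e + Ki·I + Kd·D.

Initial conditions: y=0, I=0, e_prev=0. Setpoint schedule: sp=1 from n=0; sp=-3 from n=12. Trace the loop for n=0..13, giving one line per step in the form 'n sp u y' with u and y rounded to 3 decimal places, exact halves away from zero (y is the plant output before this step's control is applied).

0 1 2.000 0.000
1 1 0.000 1.000
2 1 2.400 -0.200
3 1 -0.480 1.240
4 1 2.976 -0.488
5 1 -1.171 1.586
6 1 3.805 -0.903
7 1 -2.167 2.083
8 1 5.000 -1.500
9 1 -3.600 2.800
10 1 6.720 -2.360
11 1 -5.664 3.832
12 -3 1.196 -3.598
13 -3 -8.636 1.318

(exact arithmetic carried between steps; '≈' marks a value shown rounded to 6 d.p. or computed from one; I and e_prev carry over from the previous line; the table rounds u and y to 3 d.p., halves away from zero)
n=0: y=0, sp=1, e=sp−y=1; I=1, D=e−e_prev=1; u=2·1+0·1+0·1=2; next y=-1/5·0+1/2·2=1
n=1: y=1, sp=1, e=sp−y=0; I=1, D=e−e_prev=-1; u=2·0+0·1+0·(-1)=0; next y=-1/5·1+1/2·0=-0.2
n=2: y=-0.2, sp=1, e=sp−y=1.2; I=2.2, D=e−e_prev=1.2; u=2·1.2+0·2.2+0·1.2=2.4; next y=-1/5·(-0.2)+1/2·2.4=1.24
n=3: y=1.24, sp=1, e=sp−y=-0.24; I=1.96, D=e−e_prev=-1.44; u=2·(-0.24)+0·1.96+0·(-1.44)=-0.48; next y=-1/5·1.24+1/2·(-0.48)=-0.488
n=4: y=-0.488, sp=1, e=sp−y=1.488; I=3.448, D=e−e_prev=1.728; u=2·1.488+0·3.448+0·1.728=2.976; next y=-1/5·(-0.488)+1/2·2.976=1.5856
n=5: y=1.5856, sp=1, e=sp−y=-0.5856; I=2.8624, D=e−e_prev=-2.0736; u=2·(-0.5856)+0·2.8624+0·(-2.0736)=-1.1712; next y=-1/5·1.5856+1/2·(-1.1712)=-0.90272
n=6: y=-0.90272, sp=1, e=sp−y=1.90272; I=4.76512, D=e−e_prev=2.48832; u=2·1.90272+0·4.76512+0·2.48832=3.80544; next y=-1/5·(-0.90272)+1/2·3.80544=2.083264
n=7: y=2.083264, sp=1, e=sp−y=-1.083264; I=3.681856, D=e−e_prev=-2.985984; u=2·(-1.083264)+0·3.681856+0·(-2.985984)=-2.166528; next y=-1/5·2.083264+1/2·(-2.166528)≈-1.499917
n=8: y≈-1.499917, sp=1, e=sp−y≈2.499917; I≈6.181773, D=e−e_prev≈3.583181; u=2·2.499917+0·6.181773+0·3.583181≈4.999834; next y=-1/5·(-1.499917)+1/2·4.999834≈2.799900
n=9: y≈2.799900, sp=1, e=sp−y≈-1.799900; I≈4.381873, D=e−e_prev≈-4.299817; u=2·(-1.799900)+0·4.381873+0·(-4.299817)≈-3.599800; next y=-1/5·2.799900+1/2·(-3.599800)≈-2.359880
n=10: y≈-2.359880, sp=1, e=sp−y≈3.359880; I≈7.741753, D=e−e_prev≈5.159780; u=2·3.359880+0·7.741753+0·5.159780≈6.719760; next y=-1/5·(-2.359880)+1/2·6.719760≈3.831856
n=11: y≈3.831856, sp=1, e=sp−y≈-2.831856; I≈4.909897, D=e−e_prev≈-6.191736; u=2·(-2.831856)+0·4.909897+0·(-6.191736)≈-5.663712; next y=-1/5·3.831856+1/2·(-5.663712)≈-3.598227
n=12: y≈-3.598227, sp=-3, e=sp−y≈0.598227; I≈5.508124, D=e−e_prev≈3.430084; u=2·0.598227+0·5.508124+0·3.430084≈1.196455; next y=-1/5·(-3.598227)+1/2·1.196455≈1.317873
n=13: y≈1.317873, sp=-3, e=sp−y≈-4.317873; I≈1.190251, D=e−e_prev≈-4.916100; u=2·(-4.317873)+0·1.190251+0·(-4.916100)≈-8.635746; next y=-1/5·1.317873+1/2·(-8.635746)≈-4.581448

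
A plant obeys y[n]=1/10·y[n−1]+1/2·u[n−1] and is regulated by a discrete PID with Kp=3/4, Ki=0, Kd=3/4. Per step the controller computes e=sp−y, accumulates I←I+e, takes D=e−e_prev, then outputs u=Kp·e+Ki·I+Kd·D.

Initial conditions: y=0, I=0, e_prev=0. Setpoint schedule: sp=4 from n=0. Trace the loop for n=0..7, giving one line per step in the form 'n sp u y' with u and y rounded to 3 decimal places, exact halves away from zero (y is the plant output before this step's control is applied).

(exact arithmetic carried between steps; '≈' marks a value shown rounded to 6 d.p. or computed from one; I and e_prev carry over from the previous line; the table rounds u and y to 3 d.p., halves away from zero)
n=0: y=0, sp=4, e=sp−y=4; I=4, D=e−e_prev=4; u=3/4·4+0·4+3/4·4=6; next y=1/10·0+1/2·6=3
n=1: y=3, sp=4, e=sp−y=1; I=5, D=e−e_prev=-3; u=3/4·1+0·5+3/4·(-3)=-1.5; next y=1/10·3+1/2·(-1.5)=-0.45
n=2: y=-0.45, sp=4, e=sp−y=4.45; I=9.45, D=e−e_prev=3.45; u=3/4·4.45+0·9.45+3/4·3.45=5.925; next y=1/10·(-0.45)+1/2·5.925=2.9175
n=3: y=2.9175, sp=4, e=sp−y=1.0825; I=10.5325, D=e−e_prev=-3.3675; u=3/4·1.0825+0·10.5325+3/4·(-3.3675)=-1.71375; next y=1/10·2.9175+1/2·(-1.71375)=-0.565125
n=4: y=-0.565125, sp=4, e=sp−y=4.565125; I=15.097625, D=e−e_prev=3.482625; u=3/4·4.565125+0·15.097625+3/4·3.482625≈6.035813; next y=1/10·(-0.565125)+1/2·6.035813≈2.961394
n=5: y≈2.961394, sp=4, e=sp−y≈1.038606; I≈16.136231, D=e−e_prev≈-3.526519; u=3/4·1.038606+0·16.136231+3/4·(-3.526519)≈-1.865934; next y=1/10·2.961394+1/2·(-1.865934)≈-0.636828
n=6: y≈-0.636828, sp=4, e=sp−y≈4.636828; I≈20.773059, D=e−e_prev≈3.598222; u=3/4·4.636828+0·20.773059+3/4·3.598222≈6.176287; next y=1/10·(-0.636828)+1/2·6.176287≈3.024461
n=7: y≈3.024461, sp=4, e=sp−y≈0.975539; I≈21.748598, D=e−e_prev≈-3.661289; u=3/4·0.975539+0·21.748598+3/4·(-3.661289)≈-2.014312; next y=1/10·3.024461+1/2·(-2.014312)≈-0.704710

0 4 6.000 0.000
1 4 -1.500 3.000
2 4 5.925 -0.450
3 4 -1.714 2.918
4 4 6.036 -0.565
5 4 -1.866 2.961
6 4 6.176 -0.637
7 4 -2.014 3.024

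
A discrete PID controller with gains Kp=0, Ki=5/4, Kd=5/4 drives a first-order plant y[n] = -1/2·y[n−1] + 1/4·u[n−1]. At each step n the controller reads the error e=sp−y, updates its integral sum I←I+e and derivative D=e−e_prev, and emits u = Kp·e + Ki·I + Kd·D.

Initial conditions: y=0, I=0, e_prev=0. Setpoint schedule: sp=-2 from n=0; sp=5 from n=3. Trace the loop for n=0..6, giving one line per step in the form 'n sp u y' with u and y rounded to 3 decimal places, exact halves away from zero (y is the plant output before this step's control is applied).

0 -2 -5.000 0.000
1 -2 -1.875 -1.250
2 -2 -7.891 0.156
3 5 14.189 -2.051
4 5 -5.065 4.573
5 5 24.062 -3.553
6 5 -3.765 7.792

(exact arithmetic carried between steps; '≈' marks a value shown rounded to 6 d.p. or computed from one; I and e_prev carry over from the previous line; the table rounds u and y to 3 d.p., halves away from zero)
n=0: y=0, sp=-2, e=sp−y=-2; I=-2, D=e−e_prev=-2; u=0·(-2)+5/4·(-2)+5/4·(-2)=-5; next y=-1/2·0+1/4·(-5)=-1.25
n=1: y=-1.25, sp=-2, e=sp−y=-0.75; I=-2.75, D=e−e_prev=1.25; u=0·(-0.75)+5/4·(-2.75)+5/4·1.25=-1.875; next y=-1/2·(-1.25)+1/4·(-1.875)=0.15625
n=2: y=0.15625, sp=-2, e=sp−y=-2.15625; I=-4.90625, D=e−e_prev=-1.40625; u=0·(-2.15625)+5/4·(-4.90625)+5/4·(-1.40625)=-7.890625; next y=-1/2·0.15625+1/4·(-7.890625)≈-2.050781
n=3: y≈-2.050781, sp=5, e=sp−y≈7.050781; I≈2.144531, D=e−e_prev≈9.207031; u=0·7.050781+5/4·2.144531+5/4·9.207031≈14.189453; next y=-1/2·(-2.050781)+1/4·14.189453≈4.572754
n=4: y≈4.572754, sp=5, e=sp−y≈0.427246; I≈2.571777, D=e−e_prev≈-6.623535; u=0·0.427246+5/4·2.571777+5/4·(-6.623535)≈-5.064697; next y=-1/2·4.572754+1/4·(-5.064697)≈-3.552551
n=5: y≈-3.552551, sp=5, e=sp−y≈8.552551; I≈11.124329, D=e−e_prev≈8.125305; u=0·8.552551+5/4·11.124329+5/4·8.125305≈24.062042; next y=-1/2·(-3.552551)+1/4·24.062042≈7.791786
n=6: y≈7.791786, sp=5, e=sp−y≈-2.791786; I≈8.332542, D=e−e_prev≈-11.344337; u=0·(-2.791786)+5/4·8.332542+5/4·(-11.344337)≈-3.764744; next y=-1/2·7.791786+1/4·(-3.764744)≈-4.837079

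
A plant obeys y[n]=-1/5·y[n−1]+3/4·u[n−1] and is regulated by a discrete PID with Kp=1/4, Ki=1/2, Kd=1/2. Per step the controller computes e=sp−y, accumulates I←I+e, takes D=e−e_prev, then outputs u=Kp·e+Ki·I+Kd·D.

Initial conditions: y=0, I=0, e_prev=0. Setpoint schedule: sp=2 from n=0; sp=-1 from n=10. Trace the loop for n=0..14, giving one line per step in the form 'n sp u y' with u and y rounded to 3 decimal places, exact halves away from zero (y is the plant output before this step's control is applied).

0 2 2.500 0.000
1 2 0.156 1.875
2 2 3.822 -0.258
3 2 -0.085 2.918
4 2 5.501 -0.648
5 2 -1.087 4.255
6 2 7.639 -1.666
7 2 -3.149 6.062
8 2 10.730 -3.575
9 2 -6.722 8.762
10 -1 11.760 -6.794
11 -1 -12.837 10.179
12 -1 17.363 -11.664
13 -1 -22.000 15.355
14 -1 26.990 -19.571

(exact arithmetic carried between steps; '≈' marks a value shown rounded to 6 d.p. or computed from one; I and e_prev carry over from the previous line; the table rounds u and y to 3 d.p., halves away from zero)
n=0: y=0, sp=2, e=sp−y=2; I=2, D=e−e_prev=2; u=1/4·2+1/2·2+1/2·2=2.5; next y=-1/5·0+3/4·2.5=1.875
n=1: y=1.875, sp=2, e=sp−y=0.125; I=2.125, D=e−e_prev=-1.875; u=1/4·0.125+1/2·2.125+1/2·(-1.875)=0.15625; next y=-1/5·1.875+3/4·0.15625≈-0.257813
n=2: y≈-0.257813, sp=2, e=sp−y≈2.257813; I≈4.382813, D=e−e_prev≈2.132813; u=1/4·2.257813+1/2·4.382813+1/2·2.132813≈3.822266; next y=-1/5·(-0.257813)+3/4·3.822266≈2.918262
n=3: y≈2.918262, sp=2, e=sp−y≈-0.918262; I≈3.464551, D=e−e_prev≈-3.176074; u=1/4·(-0.918262)+1/2·3.464551+1/2·(-3.176074)≈-0.085327; next y=-1/5·2.918262+3/4·(-0.085327)≈-0.647648
n=4: y≈-0.647648, sp=2, e=sp−y≈2.647648; I≈6.112198, D=e−e_prev≈3.565909; u=1/4·2.647648+1/2·6.112198+1/2·3.565909≈5.500966; next y=-1/5·(-0.647648)+3/4·5.500966≈4.255254
n=5: y≈4.255254, sp=2, e=sp−y≈-2.255254; I≈3.856945, D=e−e_prev≈-4.902902; u=1/4·(-2.255254)+1/2·3.856945+1/2·(-4.902902)≈-1.086792; next y=-1/5·4.255254+3/4·(-1.086792)≈-1.666145
n=6: y≈-1.666145, sp=2, e=sp−y≈3.666145; I≈7.523089, D=e−e_prev≈5.921399; u=1/4·3.666145+1/2·7.523089+1/2·5.921399≈7.638780; next y=-1/5·(-1.666145)+3/4·7.638780≈6.062314
n=7: y≈6.062314, sp=2, e=sp−y≈-4.062314; I≈3.460775, D=e−e_prev≈-7.728459; u=1/4·(-4.062314)+1/2·3.460775+1/2·(-7.728459)≈-3.149420; next y=-1/5·6.062314+3/4·(-3.149420)≈-3.574528
n=8: y≈-3.574528, sp=2, e=sp−y≈5.574528; I≈9.035303, D=e−e_prev≈9.636842; u=1/4·5.574528+1/2·9.035303+1/2·9.636842≈10.729705; next y=-1/5·(-3.574528)+3/4·10.729705≈8.762184
n=9: y≈8.762184, sp=2, e=sp−y≈-6.762184; I≈2.273119, D=e−e_prev≈-12.336712; u=1/4·(-6.762184)+1/2·2.273119+1/2·(-12.336712)≈-6.722343; next y=-1/5·8.762184+3/4·(-6.722343)≈-6.794194
n=10: y≈-6.794194, sp=-1, e=sp−y≈5.794194; I≈8.067313, D=e−e_prev≈12.556378; u=1/4·5.794194+1/2·8.067313+1/2·12.556378≈11.760394; next y=-1/5·(-6.794194)+3/4·11.760394≈10.179134
n=11: y≈10.179134, sp=-1, e=sp−y≈-11.179134; I≈-3.111821, D=e−e_prev≈-16.973328; u=1/4·(-11.179134)+1/2·(-3.111821)+1/2·(-16.973328)≈-12.837358; next y=-1/5·10.179134+3/4·(-12.837358)≈-11.663846
n=12: y≈-11.663846, sp=-1, e=sp−y≈10.663846; I≈7.552024, D=e−e_prev≈21.842980; u=1/4·10.663846+1/2·7.552024+1/2·21.842980≈17.363464; next y=-1/5·(-11.663846)+3/4·17.363464≈15.355367
n=13: y≈15.355367, sp=-1, e=sp−y≈-16.355367; I≈-8.803343, D=e−e_prev≈-27.019213; u=1/4·(-16.355367)+1/2·(-8.803343)+1/2·(-27.019213)≈-22.000119; next y=-1/5·15.355367+3/4·(-22.000119)≈-19.571163
n=14: y≈-19.571163, sp=-1, e=sp−y≈18.571163; I≈9.767820, D=e−e_prev≈34.926530; u=1/4·18.571163+1/2·9.767820+1/2·34.926530≈26.989966; next y=-1/5·(-19.571163)+3/4·26.989966≈24.156707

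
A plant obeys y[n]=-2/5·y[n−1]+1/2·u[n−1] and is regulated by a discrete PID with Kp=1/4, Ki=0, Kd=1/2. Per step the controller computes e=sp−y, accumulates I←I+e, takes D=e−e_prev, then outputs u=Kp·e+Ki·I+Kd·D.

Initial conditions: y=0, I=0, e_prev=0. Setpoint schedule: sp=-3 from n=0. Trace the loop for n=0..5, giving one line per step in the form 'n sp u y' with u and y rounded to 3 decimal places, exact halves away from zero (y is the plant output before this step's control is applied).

(exact arithmetic carried between steps; '≈' marks a value shown rounded to 6 d.p. or computed from one; I and e_prev carry over from the previous line; the table rounds u and y to 3 d.p., halves away from zero)
n=0: y=0, sp=-3, e=sp−y=-3; I=-3, D=e−e_prev=-3; u=1/4·(-3)+0·(-3)+1/2·(-3)=-2.25; next y=-2/5·0+1/2·(-2.25)=-1.125
n=1: y=-1.125, sp=-3, e=sp−y=-1.875; I=-4.875, D=e−e_prev=1.125; u=1/4·(-1.875)+0·(-4.875)+1/2·1.125=0.09375; next y=-2/5·(-1.125)+1/2·0.09375=0.496875
n=2: y=0.496875, sp=-3, e=sp−y=-3.496875; I=-8.371875, D=e−e_prev=-1.621875; u=1/4·(-3.496875)+0·(-8.371875)+1/2·(-1.621875)≈-1.685156; next y=-2/5·0.496875+1/2·(-1.685156)≈-1.041328
n=3: y≈-1.041328, sp=-3, e=sp−y≈-1.958672; I≈-10.330547, D=e−e_prev≈1.538203; u=1/4·(-1.958672)+0·(-10.330547)+1/2·1.538203≈0.279434; next y=-2/5·(-1.041328)+1/2·0.279434≈0.556248
n=4: y≈0.556248, sp=-3, e=sp−y≈-3.556248; I≈-13.886795, D=e−e_prev≈-1.597576; u=1/4·(-3.556248)+0·(-13.886795)+1/2·(-1.597576)≈-1.687850; next y=-2/5·0.556248+1/2·(-1.687850)≈-1.066424
n=5: y≈-1.066424, sp=-3, e=sp−y≈-1.933576; I≈-15.820371, D=e−e_prev≈1.622672; u=1/4·(-1.933576)+0·(-15.820371)+1/2·1.622672≈0.327942; next y=-2/5·(-1.066424)+1/2·0.327942≈0.590541

0 -3 -2.250 0.000
1 -3 0.094 -1.125
2 -3 -1.685 0.497
3 -3 0.279 -1.041
4 -3 -1.688 0.556
5 -3 0.328 -1.066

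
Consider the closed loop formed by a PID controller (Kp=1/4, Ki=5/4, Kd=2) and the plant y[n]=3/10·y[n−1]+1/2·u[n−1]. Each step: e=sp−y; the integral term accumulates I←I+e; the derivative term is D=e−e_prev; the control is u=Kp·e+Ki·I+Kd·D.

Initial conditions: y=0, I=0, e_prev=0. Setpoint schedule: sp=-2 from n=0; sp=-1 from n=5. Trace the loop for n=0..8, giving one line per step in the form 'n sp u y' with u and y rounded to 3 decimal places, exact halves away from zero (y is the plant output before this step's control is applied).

(exact arithmetic carried between steps; '≈' marks a value shown rounded to 6 d.p. or computed from one; I and e_prev carry over from the previous line; the table rounds u and y to 3 d.p., halves away from zero)
n=0: y=0, sp=-2, e=sp−y=-2; I=-2, D=e−e_prev=-2; u=1/4·(-2)+5/4·(-2)+2·(-2)=-7; next y=3/10·0+1/2·(-7)=-3.5
n=1: y=-3.5, sp=-2, e=sp−y=1.5; I=-0.5, D=e−e_prev=3.5; u=1/4·1.5+5/4·(-0.5)+2·3.5=6.75; next y=3/10·(-3.5)+1/2·6.75=2.325
n=2: y=2.325, sp=-2, e=sp−y=-4.325; I=-4.825, D=e−e_prev=-5.825; u=1/4·(-4.325)+5/4·(-4.825)+2·(-5.825)=-18.7625; next y=3/10·2.325+1/2·(-18.7625)=-8.68375
n=3: y=-8.68375, sp=-2, e=sp−y=6.68375; I=1.85875, D=e−e_prev=11.00875; u=1/4·6.68375+5/4·1.85875+2·11.00875=26.011875; next y=3/10·(-8.68375)+1/2·26.011875≈10.400813
n=4: y≈10.400813, sp=-2, e=sp−y≈-12.400813; I≈-10.542063, D=e−e_prev≈-19.084563; u=1/4·(-12.400813)+5/4·(-10.542063)+2·(-19.084563)≈-54.446906; next y=3/10·10.400813+1/2·(-54.446906)≈-24.103209
n=5: y≈-24.103209, sp=-1, e=sp−y≈23.103209; I≈12.561147, D=e−e_prev≈35.504022; u=1/4·23.103209+5/4·12.561147+2·35.504022≈92.485280; next y=3/10·(-24.103209)+1/2·92.485280≈39.011677
n=6: y≈39.011677, sp=-1, e=sp−y≈-40.011677; I≈-27.450530, D=e−e_prev≈-63.114886; u=1/4·(-40.011677)+5/4·(-27.450530)+2·(-63.114886)≈-170.545855; next y=3/10·39.011677+1/2·(-170.545855)≈-73.569424
n=7: y≈-73.569424, sp=-1, e=sp−y≈72.569424; I≈45.118894, D=e−e_prev≈112.581101; u=1/4·72.569424+5/4·45.118894+2·112.581101≈299.703176; next y=3/10·(-73.569424)+1/2·299.703176≈127.780761
n=8: y≈127.780761, sp=-1, e=sp−y≈-128.780761; I≈-83.661867, D=e−e_prev≈-201.350185; u=1/4·(-128.780761)+5/4·(-83.661867)+2·(-201.350185)≈-539.472894; next y=3/10·127.780761+1/2·(-539.472894)≈-231.402219

0 -2 -7.000 0.000
1 -2 6.750 -3.500
2 -2 -18.763 2.325
3 -2 26.012 -8.684
4 -2 -54.447 10.401
5 -1 92.485 -24.103
6 -1 -170.546 39.012
7 -1 299.703 -73.569
8 -1 -539.473 127.781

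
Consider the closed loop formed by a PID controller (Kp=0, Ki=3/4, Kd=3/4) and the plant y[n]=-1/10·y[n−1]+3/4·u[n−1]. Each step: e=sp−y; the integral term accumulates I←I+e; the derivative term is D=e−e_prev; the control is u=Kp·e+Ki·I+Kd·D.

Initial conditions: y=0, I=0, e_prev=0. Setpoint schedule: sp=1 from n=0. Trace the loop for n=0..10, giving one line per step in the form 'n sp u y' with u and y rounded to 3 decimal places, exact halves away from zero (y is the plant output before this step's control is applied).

0 1 1.500 0.000
1 1 -0.188 1.125
2 1 2.630 -0.253
3 1 -0.840 1.998
4 1 4.341 -0.830
5 1 -2.660 3.339
6 1 7.214 -2.329
7 1 -6.498 5.643
8 1 12.620 -5.438
9 1 -14.033 10.009
10 1 23.097 -11.525

(exact arithmetic carried between steps; '≈' marks a value shown rounded to 6 d.p. or computed from one; I and e_prev carry over from the previous line; the table rounds u and y to 3 d.p., halves away from zero)
n=0: y=0, sp=1, e=sp−y=1; I=1, D=e−e_prev=1; u=0·1+3/4·1+3/4·1=1.5; next y=-1/10·0+3/4·1.5=1.125
n=1: y=1.125, sp=1, e=sp−y=-0.125; I=0.875, D=e−e_prev=-1.125; u=0·(-0.125)+3/4·0.875+3/4·(-1.125)=-0.1875; next y=-1/10·1.125+3/4·(-0.1875)=-0.253125
n=2: y=-0.253125, sp=1, e=sp−y=1.253125; I=2.128125, D=e−e_prev=1.378125; u=0·1.253125+3/4·2.128125+3/4·1.378125≈2.629688; next y=-1/10·(-0.253125)+3/4·2.629688≈1.997578
n=3: y≈1.997578, sp=1, e=sp−y≈-0.997578; I≈1.130547, D=e−e_prev≈-2.250703; u=0·(-0.997578)+3/4·1.130547+3/4·(-2.250703)≈-0.840117; next y=-1/10·1.997578+3/4·(-0.840117)≈-0.829846
n=4: y≈-0.829846, sp=1, e=sp−y≈1.829846; I≈2.960393, D=e−e_prev≈2.827424; u=0·1.829846+3/4·2.960393+3/4·2.827424≈4.340862; next y=-1/10·(-0.829846)+3/4·4.340862≈3.338631
n=5: y≈3.338631, sp=1, e=sp−y≈-2.338631; I≈0.621761, D=e−e_prev≈-4.168477; u=0·(-2.338631)+3/4·0.621761+3/4·(-4.168477)≈-2.660037; next y=-1/10·3.338631+3/4·(-2.660037)≈-2.328891
n=6: y≈-2.328891, sp=1, e=sp−y≈3.328891; I≈3.950652, D=e−e_prev≈5.667522; u=0·3.328891+3/4·3.950652+3/4·5.667522≈7.213631; next y=-1/10·(-2.328891)+3/4·7.213631≈5.643112
n=7: y≈5.643112, sp=1, e=sp−y≈-4.643112; I≈-0.692460, D=e−e_prev≈-7.972003; u=0·(-4.643112)+3/4·(-0.692460)+3/4·(-7.972003)≈-6.498347; next y=-1/10·5.643112+3/4·(-6.498347)≈-5.438071
n=8: y≈-5.438071, sp=1, e=sp−y≈6.438071; I≈5.745611, D=e−e_prev≈11.081183; u=0·6.438071+3/4·5.745611+3/4·11.081183≈12.620096; next y=-1/10·(-5.438071)+3/4·12.620096≈10.008879
n=9: y≈10.008879, sp=1, e=sp−y≈-9.008879; I≈-3.263268, D=e−e_prev≈-15.446951; u=0·(-9.008879)+3/4·(-3.263268)+3/4·(-15.446951)≈-14.032664; next y=-1/10·10.008879+3/4·(-14.032664)≈-11.525386
n=10: y≈-11.525386, sp=1, e=sp−y≈12.525386; I≈9.262118, D=e−e_prev≈21.534265; u=0·12.525386+3/4·9.262118+3/4·21.534265≈23.097287; next y=-1/10·(-11.525386)+3/4·23.097287≈18.475504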